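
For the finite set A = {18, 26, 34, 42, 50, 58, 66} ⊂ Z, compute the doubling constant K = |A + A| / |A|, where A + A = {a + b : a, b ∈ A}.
K = |A + A| / |A| = 13/7

Enumerate A + A = {a + b : a, b ∈ A}. With |A| = 7, there are |A|^2 = 49 ordered sum pairs; collecting distinct values, A + A = {36, 44, 52, 60, 68, 76, 84, 92, 100, 108, 116, 124, 132}, so |A + A| = 13. Thus K = 13/7. Here |A + A| = 2|A| − 1 = 13, the minimum possible — so K = 13/7 is minimal, which holds iff A is an arithmetic progression.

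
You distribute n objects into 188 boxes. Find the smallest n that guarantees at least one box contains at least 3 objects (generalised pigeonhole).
n = (3 − 1)·188 + 1 = 377

By the generalised pigeonhole principle, to guarantee some box contains ≥ r objects we need more than (r − 1) · k objects total. Threshold: n = (r − 1) · k + 1. With r = 3 and k = 188: n = 2 · 188 + 1 = 376 + 1 = 377. For n = 376 = 2 · 188, we can put exactly 2 objects in every box, avoiding 3 in any single one — so 377 is tight.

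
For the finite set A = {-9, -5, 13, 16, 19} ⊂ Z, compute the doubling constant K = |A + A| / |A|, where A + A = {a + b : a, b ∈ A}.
K = |A + A| / |A| = 14/5

Enumerate A + A = {a + b : a, b ∈ A}. With |A| = 5, there are |A|^2 = 25 ordered sum pairs; collecting distinct values, A + A = {-18, -14, -10, 4, 7, 8, 10, 11, 14, 26, 29, 32, 35, 38}, so |A + A| = 14. Thus K = 14/5. For comparison, the minimum possible |A + A| over all 5-element sets is 2·5 − 1 = 9 (so min K = 9/5), attained only by arithmetic progressions.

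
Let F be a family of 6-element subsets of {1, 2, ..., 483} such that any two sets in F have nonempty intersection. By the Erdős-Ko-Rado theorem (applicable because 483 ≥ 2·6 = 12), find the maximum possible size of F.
max |F| = C(482, 5) = 212332032016

The Erdős-Ko-Rado theorem states: for n ≥ 2k, an intersecting family of k-subsets of an n-element set has size at most C(n − 1, k − 1), with equality for 'star' families {A ⊆ [n] : |A| = k, i ∈ A} (fix an element i). For n = 483, k = 6: C(482, 5) = 212332032016.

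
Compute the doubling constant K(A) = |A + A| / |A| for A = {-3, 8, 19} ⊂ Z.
K = |A + A| / |A| = 5/3

Enumerate A + A = {a + b : a, b ∈ A}. With |A| = 3, there are |A|^2 = 9 ordered sum pairs; collecting distinct values, A + A = {-6, 5, 16, 27, 38}, so |A + A| = 5. Thus K = 5/3. Here |A + A| = 2|A| − 1 = 5, the minimum possible — so K = 5/3 is minimal, which holds iff A is an arithmetic progression.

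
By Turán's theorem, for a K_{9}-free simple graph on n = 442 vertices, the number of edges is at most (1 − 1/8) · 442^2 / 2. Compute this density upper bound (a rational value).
Turán density bound = (7/8) · 442^2/2 = 341887/4 ≈ 85471.75

Turán's theorem: ex(n, K_{r+1}) is achieved by the complete r-partite Turán graph T(n, r) with parts as balanced as possible, and is at most (1 − 1/r) · n^2/2. For r = 8, n = 442: the density bound is (7/8) · 195364/2 = 341887/4 ≈ 85471.75. The integer-valued extremum is e(T(442, 8)) = 85471, which is strictly less than the density bound 341887/4 since 8 ∤ 442 (the parts of T(442, 8) cannot all be equal).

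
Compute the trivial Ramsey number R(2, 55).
R(2, 55) = 55

R(2, k) = k for all k ≥ 2: in a 2-colouring of K_k, either some edge is red (a red K_2) or all edges are blue (a blue K_k). And K_{54} coloured all-blue has no blue K_55, so R(2, 55) > 54. Hence R(2, 55) = 55.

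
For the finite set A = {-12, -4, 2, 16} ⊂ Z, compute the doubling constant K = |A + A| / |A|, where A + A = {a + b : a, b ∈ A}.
K = |A + A| / |A| = 9/4

Enumerate A + A = {a + b : a, b ∈ A}. With |A| = 4, there are |A|^2 = 16 ordered sum pairs; collecting distinct values, A + A = {-24, -16, -10, -8, -2, 4, 12, 18, 32}, so |A + A| = 9. Thus K = 9/4. For comparison, the minimum possible |A + A| over all 4-element sets is 2·4 − 1 = 7 (so min K = 7/4), attained only by arithmetic progressions.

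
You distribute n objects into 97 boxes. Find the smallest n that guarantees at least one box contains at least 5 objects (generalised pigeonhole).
n = (5 − 1)·97 + 1 = 389

By the generalised pigeonhole principle, to guarantee some box contains ≥ r objects we need more than (r − 1) · k objects total. Threshold: n = (r − 1) · k + 1. With r = 5 and k = 97: n = 4 · 97 + 1 = 388 + 1 = 389. For n = 388 = 4 · 97, we can put exactly 4 objects in every box, avoiding 5 in any single one — so 389 is tight.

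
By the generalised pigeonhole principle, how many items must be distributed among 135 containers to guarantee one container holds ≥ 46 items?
n = (46 − 1)·135 + 1 = 6076

By the generalised pigeonhole principle, to guarantee some box contains ≥ r objects we need more than (r − 1) · k objects total. Threshold: n = (r − 1) · k + 1. With r = 46 and k = 135: n = 45 · 135 + 1 = 6075 + 1 = 6076. For n = 6075 = 45 · 135, we can put exactly 45 objects in every box, avoiding 46 in any single one — so 6076 is tight.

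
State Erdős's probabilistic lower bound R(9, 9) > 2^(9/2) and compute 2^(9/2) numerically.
2^(9/2) = 22.6274; so R(9, 9) > 22.6274

Colour each edge of K_n uniformly at random with red/blue. The expected number of monochromatic K_9 is C(n, 9) · 2 · 2^(−C(9,2)). If C(n, 9) · 2^(1 − C(9,2)) < 1, then with positive probability no monochromatic K_9 exists, so R(9, 9) > n. The standard estimate C(n, 9) ≤ n^9/9! shows this inequality holds whenever n ≤ 2^(9/2) (since 9! · 2^(C(9,2) − 1) > 2^(9^2/2) ≥ n^9). Hence R(9, 9) > 2^(9/2) = 22.6274.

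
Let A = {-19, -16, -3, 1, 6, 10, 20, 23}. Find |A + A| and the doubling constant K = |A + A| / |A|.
K = |A + A| / |A| = 31/8

Enumerate A + A = {a + b : a, b ∈ A}. With |A| = 8, there are |A|^2 = 64 ordered sum pairs; collecting distinct values, A + A = {-38, -35, -32, -22, -19, -18, -15, -13, -10, -9, -6, -2, 1, 2, 3, 4, 7, 11, 12, 16, 17, 20, 21, 24, 26, 29, 30, 33, 40, 43, 46}, so |A + A| = 31. Thus K = 31/8. For comparison, the minimum possible |A + A| over all 8-element sets is 2·8 − 1 = 15 (so min K = 15/8), attained only by arithmetic progressions.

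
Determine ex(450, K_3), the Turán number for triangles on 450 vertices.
ex(450, K_3) = ⌊450^2/4⌋ = 50625

Mantel (1907): a triangle-free graph on n vertices has at most ⌊n^2/4⌋ edges, with equality for the complete bipartite graph K_{⌊n/2⌋, ⌈n/2⌉}. For n = 450: ⌊450^2/4⌋ = ⌊202500/4⌋ = 50625. The extremal graph is K_{225, 225}, which has 225·225 = 50625 edges.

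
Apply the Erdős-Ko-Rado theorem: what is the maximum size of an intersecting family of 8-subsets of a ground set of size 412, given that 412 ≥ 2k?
max |F| = C(411, 7) = 373382603210430

Erdős-Ko-Rado (1961): when n ≥ 2k, max |F| = C(n−1, k−1). The bound is attained by the star {A : i ∈ A} for any fixed i ∈ [n]. Here C(412−1, 8−1) = C(411, 7) = 373382603210430.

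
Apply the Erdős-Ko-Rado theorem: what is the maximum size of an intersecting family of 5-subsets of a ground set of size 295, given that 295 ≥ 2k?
max |F| = C(294, 4) = 304985751

Erdős-Ko-Rado (1961): when n ≥ 2k, max |F| = C(n−1, k−1). The bound is attained by the star {A : i ∈ A} for any fixed i ∈ [n]. Here C(295−1, 5−1) = C(294, 4) = 304985751.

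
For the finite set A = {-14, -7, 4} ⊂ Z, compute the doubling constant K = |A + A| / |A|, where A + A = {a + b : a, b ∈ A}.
K = |A + A| / |A| = 6/3 = 2

Enumerate A + A = {a + b : a, b ∈ A}. With |A| = 3, there are |A|^2 = 9 ordered sum pairs; collecting distinct values, A + A = {-28, -21, -14, -10, -3, 8}, so |A + A| = 6. Thus K = 6/3 = 2. For comparison, the minimum possible |A + A| over all 3-element sets is 2·3 − 1 = 5 (so min K = 5/3), attained only by arithmetic progressions.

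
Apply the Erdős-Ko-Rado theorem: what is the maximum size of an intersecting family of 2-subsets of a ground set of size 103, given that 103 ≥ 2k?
max |F| = C(102, 1) = 102

Erdős-Ko-Rado (1961): when n ≥ 2k, max |F| = C(n−1, k−1). The bound is attained by the star {A : i ∈ A} for any fixed i ∈ [n]. Here C(103−1, 2−1) = C(102, 1) = 102.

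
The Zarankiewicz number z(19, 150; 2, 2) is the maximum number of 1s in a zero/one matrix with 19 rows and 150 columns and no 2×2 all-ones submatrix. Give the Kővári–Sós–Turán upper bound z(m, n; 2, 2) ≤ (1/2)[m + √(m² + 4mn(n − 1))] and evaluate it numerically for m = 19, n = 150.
z(19, 150; 2, 2) ≤ (1/2)[19 + √(19² + 4·19·150·149)] = (1/2)[19 + √1698961] = 661.221

Kővári–Sós–Turán: let r_1, ..., r_19 be the row sums and z = Σ r_i the total number of 1s. Each pair of columns can share at most one row with both entries 1 (else a 2×2 all-ones block appears), so Σ_i C(r_i, 2) ≤ C(150, 2) = 11175. By convexity Σ_i C(r_i, 2) ≥ 19·C(z/19, 2) = z(z − 19)/(2·19), giving z² − 19z − 19·150·149 ≤ 0 and hence z ≤ (1/2)[19 + √(361 + 4·424650)] = (1/2)[19 + √1698961] ≈ (1/2)(19 + 1303.442) = 661.221.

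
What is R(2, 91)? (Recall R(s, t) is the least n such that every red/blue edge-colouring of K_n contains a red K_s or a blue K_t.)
R(2, 91) = 91

R(2, k) = k for all k ≥ 2: in a 2-colouring of K_k, either some edge is red (a red K_2) or all edges are blue (a blue K_k). And K_{90} coloured all-blue has no blue K_91, so R(2, 91) > 90. Hence R(2, 91) = 91.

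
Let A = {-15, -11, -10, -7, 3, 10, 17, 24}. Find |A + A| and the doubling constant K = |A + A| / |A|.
K = |A + A| / |A| = 30/8 = 15/4

Enumerate A + A = {a + b : a, b ∈ A}. With |A| = 8, there are |A|^2 = 64 ordered sum pairs; collecting distinct values, A + A = {-30, -26, -25, -22, -21, -20, -18, -17, -14, -12, -8, -7, -5, -4, -1, 0, 2, 3, 6, 7, 9, 10, 13, 14, 17, 20, 27, 34, 41, 48}, so |A + A| = 30. Thus K = 30/8 = 15/4. For comparison, the minimum possible |A + A| over all 8-element sets is 2·8 − 1 = 15 (so min K = 15/8), attained only by arithmetic progressions.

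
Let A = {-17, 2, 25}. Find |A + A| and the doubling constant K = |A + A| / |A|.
K = |A + A| / |A| = 6/3 = 2

Enumerate A + A = {a + b : a, b ∈ A}. With |A| = 3, there are |A|^2 = 9 ordered sum pairs; collecting distinct values, A + A = {-34, -15, 4, 8, 27, 50}, so |A + A| = 6. Thus K = 6/3 = 2. For comparison, the minimum possible |A + A| over all 3-element sets is 2·3 − 1 = 5 (so min K = 5/3), attained only by arithmetic progressions.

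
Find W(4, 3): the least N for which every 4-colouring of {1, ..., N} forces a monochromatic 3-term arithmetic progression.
W(4, 3) = 76

W(4, 3) = 76. The lower bound W(4, 3) > 75 comes from an explicit good 4-colouring of [1, 75]; the upper bound W(4, 3) ≤ 76 was verified by exhaustive search over 4-colourings of [1, 76].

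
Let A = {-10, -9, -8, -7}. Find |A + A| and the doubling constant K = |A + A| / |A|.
K = |A + A| / |A| = 7/4

Enumerate A + A = {a + b : a, b ∈ A}. With |A| = 4, there are |A|^2 = 16 ordered sum pairs; collecting distinct values, A + A = {-20, -19, -18, -17, -16, -15, -14}, so |A + A| = 7. Thus K = 7/4. Here |A + A| = 2|A| − 1 = 7, the minimum possible — so K = 7/4 is minimal, which holds iff A is an arithmetic progression.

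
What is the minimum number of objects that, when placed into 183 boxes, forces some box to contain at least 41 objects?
n = (41 − 1)·183 + 1 = 7321

By the generalised pigeonhole principle, to guarantee some box contains ≥ r objects we need more than (r − 1) · k objects total. Threshold: n = (r − 1) · k + 1. With r = 41 and k = 183: n = 40 · 183 + 1 = 7320 + 1 = 7321. For n = 7320 = 40 · 183, we can put exactly 40 objects in every box, avoiding 41 in any single one — so 7321 is tight.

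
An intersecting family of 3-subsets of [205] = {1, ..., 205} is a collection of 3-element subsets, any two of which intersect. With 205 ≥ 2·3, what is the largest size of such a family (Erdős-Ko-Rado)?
max |F| = C(204, 2) = 20706

Erdős-Ko-Rado (1961): when n ≥ 2k, max |F| = C(n−1, k−1). The bound is attained by the star {A : i ∈ A} for any fixed i ∈ [n]. Here C(205−1, 3−1) = C(204, 2) = 20706.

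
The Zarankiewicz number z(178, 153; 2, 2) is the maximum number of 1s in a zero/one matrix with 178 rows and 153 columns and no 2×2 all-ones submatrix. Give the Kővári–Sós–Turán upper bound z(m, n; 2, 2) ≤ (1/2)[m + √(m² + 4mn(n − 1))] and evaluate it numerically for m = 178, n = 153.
z(178, 153; 2, 2) ≤ (1/2)[178 + √(178² + 4·178·153·152)] = (1/2)[178 + √16589956] = 2125.5385

Kővári–Sós–Turán: let r_1, ..., r_178 be the row sums and z = Σ r_i the total number of 1s. Each pair of columns can share at most one row with both entries 1 (else a 2×2 all-ones block appears), so Σ_i C(r_i, 2) ≤ C(153, 2) = 11628. By convexity Σ_i C(r_i, 2) ≥ 178·C(z/178, 2) = z(z − 178)/(2·178), giving z² − 178z − 178·153·152 ≤ 0 and hence z ≤ (1/2)[178 + √(31684 + 4·4139568)] = (1/2)[178 + √16589956] ≈ (1/2)(178 + 4073.077) = 2125.5385.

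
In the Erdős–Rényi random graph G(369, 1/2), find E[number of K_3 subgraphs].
E[# K_3] = C(369, 3) · (1/2)^C(3, 2) = 8305944 / 2^3 = 1038243

For each 3-subset S of vertices (there are C(369, 3) = 8305944 such S), let X_S = 1 if S induces a K_3 (all C(3, 2) = 3 edges present). Then P(X_S = 1) = (1/2)^3 = 1/8. By linearity of expectation, E[# K_3] = C(369, 3) · (1/2)^3 = 8305944 / 8 = 1038243.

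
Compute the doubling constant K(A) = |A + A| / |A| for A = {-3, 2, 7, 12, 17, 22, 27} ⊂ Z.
K = |A + A| / |A| = 13/7

Enumerate A + A = {a + b : a, b ∈ A}. With |A| = 7, there are |A|^2 = 49 ordered sum pairs; collecting distinct values, A + A = {-6, -1, 4, 9, 14, 19, 24, 29, 34, 39, 44, 49, 54}, so |A + A| = 13. Thus K = 13/7. Here |A + A| = 2|A| − 1 = 13, the minimum possible — so K = 13/7 is minimal, which holds iff A is an arithmetic progression.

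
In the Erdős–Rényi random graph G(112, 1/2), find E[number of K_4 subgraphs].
E[# K_4] = C(112, 4) · (1/2)^C(4, 2) = 6210820 / 2^6 = 1552705/16 = 97044.0625

For each 4-subset S of vertices (there are C(112, 4) = 6210820 such S), let X_S = 1 if S induces a K_4 (all C(4, 2) = 6 edges present). Then P(X_S = 1) = (1/2)^6 = 1/64. By linearity of expectation, E[# K_4] = C(112, 4) · (1/2)^6 = 6210820 / 64 = 1552705/16 = 97044.0625.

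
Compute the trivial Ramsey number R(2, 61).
R(2, 61) = 61

R(2, k) = k for all k ≥ 2: in a 2-colouring of K_k, either some edge is red (a red K_2) or all edges are blue (a blue K_k). And K_{60} coloured all-blue has no blue K_61, so R(2, 61) > 60. Hence R(2, 61) = 61.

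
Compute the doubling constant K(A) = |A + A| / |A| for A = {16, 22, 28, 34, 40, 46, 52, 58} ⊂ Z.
K = |A + A| / |A| = 15/8

Enumerate A + A = {a + b : a, b ∈ A}. With |A| = 8, there are |A|^2 = 64 ordered sum pairs; collecting distinct values, A + A = {32, 38, 44, 50, 56, 62, 68, 74, 80, 86, 92, 98, 104, 110, 116}, so |A + A| = 15. Thus K = 15/8. Here |A + A| = 2|A| − 1 = 15, the minimum possible — so K = 15/8 is minimal, which holds iff A is an arithmetic progression.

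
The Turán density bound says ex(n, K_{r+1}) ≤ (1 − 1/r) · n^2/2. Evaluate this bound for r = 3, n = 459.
Turán density bound = (2/3) · 459^2/2 = 70227

Turán's theorem: ex(n, K_{r+1}) is achieved by the complete r-partite Turán graph T(n, r) with parts as balanced as possible, and is at most (1 − 1/r) · n^2/2. For r = 3, n = 459: the density bound is (2/3) · 210681/2 = 70227. Since 3 ∣ 459, the Turán graph T(459, 3) has parts of equal size 153, and its edge count e(T(459, 3)) = 70227 attains the density bound exactly.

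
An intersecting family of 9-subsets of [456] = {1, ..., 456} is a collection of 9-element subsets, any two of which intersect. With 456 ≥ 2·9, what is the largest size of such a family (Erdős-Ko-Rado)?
max |F| = C(455, 8) = 42824941024265400

Erdős-Ko-Rado (1961): when n ≥ 2k, max |F| = C(n−1, k−1). The bound is attained by the star {A : i ∈ A} for any fixed i ∈ [n]. Here C(456−1, 9−1) = C(455, 8) = 42824941024265400.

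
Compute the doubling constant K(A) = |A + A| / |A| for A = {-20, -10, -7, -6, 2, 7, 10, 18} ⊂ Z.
K = |A + A| / |A| = 31/8

Enumerate A + A = {a + b : a, b ∈ A}. With |A| = 8, there are |A|^2 = 64 ordered sum pairs; collecting distinct values, A + A = {-40, -30, -27, -26, -20, -18, -17, -16, -14, -13, -12, -10, -8, -5, -4, -3, -2, 0, 1, 3, 4, 8, 9, 11, 12, 14, 17, 20, 25, 28, 36}, so |A + A| = 31. Thus K = 31/8. For comparison, the minimum possible |A + A| over all 8-element sets is 2·8 − 1 = 15 (so min K = 15/8), attained only by arithmetic progressions.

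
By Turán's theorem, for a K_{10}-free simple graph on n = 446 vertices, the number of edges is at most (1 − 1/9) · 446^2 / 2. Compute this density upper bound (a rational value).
Turán density bound = (8/9) · 446^2/2 = 795664/9 ≈ 88407.1111

Turán's theorem: ex(n, K_{r+1}) is achieved by the complete r-partite Turán graph T(n, r) with parts as balanced as possible, and is at most (1 − 1/r) · n^2/2. For r = 9, n = 446: the density bound is (8/9) · 198916/2 = 795664/9 ≈ 88407.1111. The integer-valued extremum is e(T(446, 9)) = 88406, which is strictly less than the density bound 795664/9 since 9 ∤ 446 (the parts of T(446, 9) cannot all be equal).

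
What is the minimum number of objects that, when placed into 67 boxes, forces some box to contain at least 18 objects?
n = (18 − 1)·67 + 1 = 1140

By the generalised pigeonhole principle, to guarantee some box contains ≥ r objects we need more than (r − 1) · k objects total. Threshold: n = (r − 1) · k + 1. With r = 18 and k = 67: n = 17 · 67 + 1 = 1139 + 1 = 1140. For n = 1139 = 17 · 67, we can put exactly 17 objects in every box, avoiding 18 in any single one — so 1140 is tight.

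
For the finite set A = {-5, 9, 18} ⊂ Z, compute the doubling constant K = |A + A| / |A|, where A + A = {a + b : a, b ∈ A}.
K = |A + A| / |A| = 6/3 = 2

Enumerate A + A = {a + b : a, b ∈ A}. With |A| = 3, there are |A|^2 = 9 ordered sum pairs; collecting distinct values, A + A = {-10, 4, 13, 18, 27, 36}, so |A + A| = 6. Thus K = 6/3 = 2. For comparison, the minimum possible |A + A| over all 3-element sets is 2·3 − 1 = 5 (so min K = 5/3), attained only by arithmetic progressions.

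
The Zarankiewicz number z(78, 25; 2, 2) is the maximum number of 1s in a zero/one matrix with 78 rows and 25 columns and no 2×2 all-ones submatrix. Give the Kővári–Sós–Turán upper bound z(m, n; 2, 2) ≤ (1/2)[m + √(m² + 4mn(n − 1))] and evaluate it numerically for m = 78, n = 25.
z(78, 25; 2, 2) ≤ (1/2)[78 + √(78² + 4·78·25·24)] = (1/2)[78 + √193284] = 258.8204

Kővári–Sós–Turán: let r_1, ..., r_78 be the row sums and z = Σ r_i the total number of 1s. Each pair of columns can share at most one row with both entries 1 (else a 2×2 all-ones block appears), so Σ_i C(r_i, 2) ≤ C(25, 2) = 300. By convexity Σ_i C(r_i, 2) ≥ 78·C(z/78, 2) = z(z − 78)/(2·78), giving z² − 78z − 78·25·24 ≤ 0 and hence z ≤ (1/2)[78 + √(6084 + 4·46800)] = (1/2)[78 + √193284] ≈ (1/2)(78 + 439.6408) = 258.8204.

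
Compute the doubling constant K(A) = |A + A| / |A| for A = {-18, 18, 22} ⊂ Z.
K = |A + A| / |A| = 6/3 = 2

Enumerate A + A = {a + b : a, b ∈ A}. With |A| = 3, there are |A|^2 = 9 ordered sum pairs; collecting distinct values, A + A = {-36, 0, 4, 36, 40, 44}, so |A + A| = 6. Thus K = 6/3 = 2. For comparison, the minimum possible |A + A| over all 3-element sets is 2·3 − 1 = 5 (so min K = 5/3), attained only by arithmetic progressions.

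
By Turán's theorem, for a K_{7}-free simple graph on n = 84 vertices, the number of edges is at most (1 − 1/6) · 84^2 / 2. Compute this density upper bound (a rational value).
Turán density bound = (5/6) · 84^2/2 = 2940

Turán's theorem: ex(n, K_{r+1}) is achieved by the complete r-partite Turán graph T(n, r) with parts as balanced as possible, and is at most (1 − 1/r) · n^2/2. For r = 6, n = 84: the density bound is (5/6) · 7056/2 = 2940. Since 6 ∣ 84, the Turán graph T(84, 6) has parts of equal size 14, and its edge count e(T(84, 6)) = 2940 attains the density bound exactly.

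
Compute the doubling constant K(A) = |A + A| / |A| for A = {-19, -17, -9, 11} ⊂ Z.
K = |A + A| / |A| = 10/4 = 5/2

Enumerate A + A = {a + b : a, b ∈ A}. With |A| = 4, there are |A|^2 = 16 ordered sum pairs; collecting distinct values, A + A = {-38, -36, -34, -28, -26, -18, -8, -6, 2, 22}, so |A + A| = 10. Thus K = 10/4 = 5/2. For comparison, the minimum possible |A + A| over all 4-element sets is 2·4 − 1 = 7 (so min K = 7/4), attained only by arithmetic progressions.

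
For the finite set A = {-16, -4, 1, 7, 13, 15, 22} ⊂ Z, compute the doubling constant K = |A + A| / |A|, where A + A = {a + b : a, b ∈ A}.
K = |A + A| / |A| = 26/7

Enumerate A + A = {a + b : a, b ∈ A}. With |A| = 7, there are |A|^2 = 49 ordered sum pairs; collecting distinct values, A + A = {-32, -20, -15, -9, -8, -3, -1, 2, 3, 6, 8, 9, 11, 14, 16, 18, 20, 22, 23, 26, 28, 29, 30, 35, 37, 44}, so |A + A| = 26. Thus K = 26/7. For comparison, the minimum possible |A + A| over all 7-element sets is 2·7 − 1 = 13 (so min K = 13/7), attained only by arithmetic progressions.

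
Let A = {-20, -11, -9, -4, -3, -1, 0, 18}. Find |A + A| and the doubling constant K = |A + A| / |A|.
K = |A + A| / |A| = 32/8 = 4

Enumerate A + A = {a + b : a, b ∈ A}. With |A| = 8, there are |A|^2 = 64 ordered sum pairs; collecting distinct values, A + A = {-40, -31, -29, -24, -23, -22, -21, -20, -18, -15, -14, -13, -12, -11, -10, -9, -8, -7, -6, -5, -4, -3, -2, -1, 0, 7, 9, 14, 15, 17, 18, 36}, so |A + A| = 32. Thus K = 32/8 = 4. For comparison, the minimum possible |A + A| over all 8-element sets is 2·8 − 1 = 15 (so min K = 15/8), attained only by arithmetic progressions.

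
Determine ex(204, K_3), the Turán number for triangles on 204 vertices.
ex(204, K_3) = ⌊204^2/4⌋ = 10404

Mantel (1907): a triangle-free graph on n vertices has at most ⌊n^2/4⌋ edges, with equality for the complete bipartite graph K_{⌊n/2⌋, ⌈n/2⌉}. For n = 204: ⌊204^2/4⌋ = ⌊41616/4⌋ = 10404. The extremal graph is K_{102, 102}, which has 102·102 = 10404 edges.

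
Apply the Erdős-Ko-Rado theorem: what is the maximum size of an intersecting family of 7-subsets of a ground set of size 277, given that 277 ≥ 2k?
max |F| = C(276, 6) = 581246946280

Erdős-Ko-Rado (1961): when n ≥ 2k, max |F| = C(n−1, k−1). The bound is attained by the star {A : i ∈ A} for any fixed i ∈ [n]. Here C(277−1, 7−1) = C(276, 6) = 581246946280.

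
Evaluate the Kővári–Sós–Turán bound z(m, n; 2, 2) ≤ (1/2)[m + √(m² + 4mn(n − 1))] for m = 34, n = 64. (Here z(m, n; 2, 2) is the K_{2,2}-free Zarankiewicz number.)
z(34, 64; 2, 2) ≤ (1/2)[34 + √(34² + 4·34·64·63)] = (1/2)[34 + √549508] = 387.644

Kővári–Sós–Turán: let r_1, ..., r_34 be the row sums and z = Σ r_i the total number of 1s. Each pair of columns can share at most one row with both entries 1 (else a 2×2 all-ones block appears), so Σ_i C(r_i, 2) ≤ C(64, 2) = 2016. By convexity Σ_i C(r_i, 2) ≥ 34·C(z/34, 2) = z(z − 34)/(2·34), giving z² − 34z − 34·64·63 ≤ 0 and hence z ≤ (1/2)[34 + √(1156 + 4·137088)] = (1/2)[34 + √549508] ≈ (1/2)(34 + 741.2881) = 387.644.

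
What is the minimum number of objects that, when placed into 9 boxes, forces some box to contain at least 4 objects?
n = (4 − 1)·9 + 1 = 28

By the generalised pigeonhole principle, to guarantee some box contains ≥ r objects we need more than (r − 1) · k objects total. Threshold: n = (r − 1) · k + 1. With r = 4 and k = 9: n = 3 · 9 + 1 = 27 + 1 = 28. For n = 27 = 3 · 9, we can put exactly 3 objects in every box, avoiding 4 in any single one — so 28 is tight.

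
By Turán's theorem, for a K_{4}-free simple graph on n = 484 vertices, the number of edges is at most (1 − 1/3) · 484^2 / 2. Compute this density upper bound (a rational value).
Turán density bound = (2/3) · 484^2/2 = 234256/3 ≈ 78085.3333

Turán's theorem: ex(n, K_{r+1}) is achieved by the complete r-partite Turán graph T(n, r) with parts as balanced as possible, and is at most (1 − 1/r) · n^2/2. For r = 3, n = 484: the density bound is (2/3) · 234256/2 = 234256/3 ≈ 78085.3333. The integer-valued extremum is e(T(484, 3)) = 78085, which is strictly less than the density bound 234256/3 since 3 ∤ 484 (the parts of T(484, 3) cannot all be equal).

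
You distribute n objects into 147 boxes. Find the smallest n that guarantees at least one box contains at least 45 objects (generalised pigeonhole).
n = (45 − 1)·147 + 1 = 6469

By the generalised pigeonhole principle, to guarantee some box contains ≥ r objects we need more than (r − 1) · k objects total. Threshold: n = (r − 1) · k + 1. With r = 45 and k = 147: n = 44 · 147 + 1 = 6468 + 1 = 6469. For n = 6468 = 44 · 147, we can put exactly 44 objects in every box, avoiding 45 in any single one — so 6469 is tight.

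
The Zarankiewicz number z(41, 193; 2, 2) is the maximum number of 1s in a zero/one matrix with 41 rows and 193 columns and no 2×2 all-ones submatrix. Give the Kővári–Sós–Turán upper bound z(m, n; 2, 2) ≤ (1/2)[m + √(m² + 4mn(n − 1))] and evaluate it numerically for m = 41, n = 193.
z(41, 193; 2, 2) ≤ (1/2)[41 + √(41² + 4·41·193·192)] = (1/2)[41 + √6078865] = 1253.2677

Kővári–Sós–Turán: let r_1, ..., r_41 be the row sums and z = Σ r_i the total number of 1s. Each pair of columns can share at most one row with both entries 1 (else a 2×2 all-ones block appears), so Σ_i C(r_i, 2) ≤ C(193, 2) = 18528. By convexity Σ_i C(r_i, 2) ≥ 41·C(z/41, 2) = z(z − 41)/(2·41), giving z² − 41z − 41·193·192 ≤ 0 and hence z ≤ (1/2)[41 + √(1681 + 4·1519296)] = (1/2)[41 + √6078865] ≈ (1/2)(41 + 2465.5354) = 1253.2677.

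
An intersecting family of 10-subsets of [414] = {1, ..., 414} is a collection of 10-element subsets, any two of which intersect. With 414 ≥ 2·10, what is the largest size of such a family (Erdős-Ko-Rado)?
max |F| = C(413, 9) = 882406808776026765

The Erdős-Ko-Rado theorem states: for n ≥ 2k, an intersecting family of k-subsets of an n-element set has size at most C(n − 1, k − 1), with equality for 'star' families {A ⊆ [n] : |A| = k, i ∈ A} (fix an element i). For n = 414, k = 10: C(413, 9) = 882406808776026765.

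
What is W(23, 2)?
W(23, 2) = 23 + 1 = 24

A 2-term AP is any pair of integers, so a monochromatic 2-AP exists iff some colour is used at least twice. With 23 colours, the colouring i ↦ i on {1, ..., 23} uses each colour once, avoiding any monochromatic pair, so W(23, 2) > 23. For {1, ..., 24}, pigeonhole forces two integers of the same colour, which form a monochromatic 2-AP. Hence W(23, 2) = 24.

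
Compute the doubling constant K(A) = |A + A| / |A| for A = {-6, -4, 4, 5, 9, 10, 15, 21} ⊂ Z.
K = |A + A| / |A| = 29/8

Enumerate A + A = {a + b : a, b ∈ A}. With |A| = 8, there are |A|^2 = 64 ordered sum pairs; collecting distinct values, A + A = {-12, -10, -8, -2, -1, 0, 1, 3, 4, 5, 6, 8, 9, 10, 11, 13, 14, 15, 17, 18, 19, 20, 24, 25, 26, 30, 31, 36, 42}, so |A + A| = 29. Thus K = 29/8. For comparison, the minimum possible |A + A| over all 8-element sets is 2·8 − 1 = 15 (so min K = 15/8), attained only by arithmetic progressions.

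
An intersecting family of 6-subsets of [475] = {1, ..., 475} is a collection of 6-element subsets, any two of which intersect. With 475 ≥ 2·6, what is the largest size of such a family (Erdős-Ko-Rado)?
max |F| = C(474, 5) = 195217613844

The Erdős-Ko-Rado theorem states: for n ≥ 2k, an intersecting family of k-subsets of an n-element set has size at most C(n − 1, k − 1), with equality for 'star' families {A ⊆ [n] : |A| = k, i ∈ A} (fix an element i). For n = 475, k = 6: C(474, 5) = 195217613844.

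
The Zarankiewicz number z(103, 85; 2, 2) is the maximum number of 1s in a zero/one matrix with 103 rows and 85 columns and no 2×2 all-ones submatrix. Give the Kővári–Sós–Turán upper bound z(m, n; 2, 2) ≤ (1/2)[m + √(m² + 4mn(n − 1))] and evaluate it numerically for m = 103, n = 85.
z(103, 85; 2, 2) ≤ (1/2)[103 + √(103² + 4·103·85·84)] = (1/2)[103 + √2952289] = 910.6113

Kővári–Sós–Turán: let r_1, ..., r_103 be the row sums and z = Σ r_i the total number of 1s. Each pair of columns can share at most one row with both entries 1 (else a 2×2 all-ones block appears), so Σ_i C(r_i, 2) ≤ C(85, 2) = 3570. By convexity Σ_i C(r_i, 2) ≥ 103·C(z/103, 2) = z(z − 103)/(2·103), giving z² − 103z − 103·85·84 ≤ 0 and hence z ≤ (1/2)[103 + √(10609 + 4·735420)] = (1/2)[103 + √2952289] ≈ (1/2)(103 + 1718.2226) = 910.6113.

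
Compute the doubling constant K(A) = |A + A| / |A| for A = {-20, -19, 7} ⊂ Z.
K = |A + A| / |A| = 6/3 = 2

Enumerate A + A = {a + b : a, b ∈ A}. With |A| = 3, there are |A|^2 = 9 ordered sum pairs; collecting distinct values, A + A = {-40, -39, -38, -13, -12, 14}, so |A + A| = 6. Thus K = 6/3 = 2. For comparison, the minimum possible |A + A| over all 3-element sets is 2·3 − 1 = 5 (so min K = 5/3), attained only by arithmetic progressions.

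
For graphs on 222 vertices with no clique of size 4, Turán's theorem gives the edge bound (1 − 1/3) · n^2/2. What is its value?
Turán density bound = (2/3) · 222^2/2 = 16428

Turán's theorem: ex(n, K_{r+1}) is achieved by the complete r-partite Turán graph T(n, r) with parts as balanced as possible, and is at most (1 − 1/r) · n^2/2. For r = 3, n = 222: the density bound is (2/3) · 49284/2 = 16428. Since 3 ∣ 222, the Turán graph T(222, 3) has parts of equal size 74, and its edge count e(T(222, 3)) = 16428 attains the density bound exactly.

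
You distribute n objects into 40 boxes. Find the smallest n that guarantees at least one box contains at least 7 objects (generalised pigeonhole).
n = (7 − 1)·40 + 1 = 241

By the generalised pigeonhole principle, to guarantee some box contains ≥ r objects we need more than (r − 1) · k objects total. Threshold: n = (r − 1) · k + 1. With r = 7 and k = 40: n = 6 · 40 + 1 = 240 + 1 = 241. For n = 240 = 6 · 40, we can put exactly 6 objects in every box, avoiding 7 in any single one — so 241 is tight.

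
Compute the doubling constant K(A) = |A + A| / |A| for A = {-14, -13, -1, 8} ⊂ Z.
K = |A + A| / |A| = 10/4 = 5/2

Enumerate A + A = {a + b : a, b ∈ A}. With |A| = 4, there are |A|^2 = 16 ordered sum pairs; collecting distinct values, A + A = {-28, -27, -26, -15, -14, -6, -5, -2, 7, 16}, so |A + A| = 10. Thus K = 10/4 = 5/2. For comparison, the minimum possible |A + A| over all 4-element sets is 2·4 − 1 = 7 (so min K = 7/4), attained only by arithmetic progressions.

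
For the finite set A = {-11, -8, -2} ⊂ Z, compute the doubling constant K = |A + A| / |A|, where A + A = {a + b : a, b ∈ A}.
K = |A + A| / |A| = 6/3 = 2

Enumerate A + A = {a + b : a, b ∈ A}. With |A| = 3, there are |A|^2 = 9 ordered sum pairs; collecting distinct values, A + A = {-22, -19, -16, -13, -10, -4}, so |A + A| = 6. Thus K = 6/3 = 2. For comparison, the minimum possible |A + A| over all 3-element sets is 2·3 − 1 = 5 (so min K = 5/3), attained only by arithmetic progressions.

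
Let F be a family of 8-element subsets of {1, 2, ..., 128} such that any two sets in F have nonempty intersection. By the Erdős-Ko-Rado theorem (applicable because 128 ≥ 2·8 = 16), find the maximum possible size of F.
max |F| = C(127, 7) = 89356415775

Erdős-Ko-Rado (1961): when n ≥ 2k, max |F| = C(n−1, k−1). The bound is attained by the star {A : i ∈ A} for any fixed i ∈ [n]. Here C(128−1, 8−1) = C(127, 7) = 89356415775.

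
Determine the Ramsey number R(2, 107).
R(2, 107) = 107

R(2, k) = k for all k ≥ 2: in a 2-colouring of K_k, either some edge is red (a red K_2) or all edges are blue (a blue K_k). And K_{106} coloured all-blue has no blue K_107, so R(2, 107) > 106. Hence R(2, 107) = 107.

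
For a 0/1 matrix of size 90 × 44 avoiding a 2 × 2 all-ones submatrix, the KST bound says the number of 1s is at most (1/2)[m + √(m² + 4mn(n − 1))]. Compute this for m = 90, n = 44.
z(90, 44; 2, 2) ≤ (1/2)[90 + √(90² + 4·90·44·43)] = (1/2)[90 + √689220] = 460.0964

Kővári–Sós–Turán: let r_1, ..., r_90 be the row sums and z = Σ r_i the total number of 1s. Each pair of columns can share at most one row with both entries 1 (else a 2×2 all-ones block appears), so Σ_i C(r_i, 2) ≤ C(44, 2) = 946. By convexity Σ_i C(r_i, 2) ≥ 90·C(z/90, 2) = z(z − 90)/(2·90), giving z² − 90z − 90·44·43 ≤ 0 and hence z ≤ (1/2)[90 + √(8100 + 4·170280)] = (1/2)[90 + √689220] ≈ (1/2)(90 + 830.1927) = 460.0964.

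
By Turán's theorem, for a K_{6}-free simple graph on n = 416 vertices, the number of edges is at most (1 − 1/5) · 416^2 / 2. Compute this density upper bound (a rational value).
Turán density bound = (4/5) · 416^2/2 = 346112/5 ≈ 69222.4

Turán's theorem: ex(n, K_{r+1}) is achieved by the complete r-partite Turán graph T(n, r) with parts as balanced as possible, and is at most (1 − 1/r) · n^2/2. For r = 5, n = 416: the density bound is (4/5) · 173056/2 = 346112/5 ≈ 69222.4. The integer-valued extremum is e(T(416, 5)) = 69222, which is strictly less than the density bound 346112/5 since 5 ∤ 416 (the parts of T(416, 5) cannot all be equal).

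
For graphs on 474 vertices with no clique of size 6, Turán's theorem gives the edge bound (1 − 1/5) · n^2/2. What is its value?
Turán density bound = (4/5) · 474^2/2 = 449352/5 ≈ 89870.4

Turán's theorem: ex(n, K_{r+1}) is achieved by the complete r-partite Turán graph T(n, r) with parts as balanced as possible, and is at most (1 − 1/r) · n^2/2. For r = 5, n = 474: the density bound is (4/5) · 224676/2 = 449352/5 ≈ 89870.4. The integer-valued extremum is e(T(474, 5)) = 89870, which is strictly less than the density bound 449352/5 since 5 ∤ 474 (the parts of T(474, 5) cannot all be equal).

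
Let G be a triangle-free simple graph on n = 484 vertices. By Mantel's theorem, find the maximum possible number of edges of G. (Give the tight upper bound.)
ex(484, K_3) = ⌊484^2/4⌋ = 58564

Mantel (1907): a triangle-free graph on n vertices has at most ⌊n^2/4⌋ edges, with equality for the complete bipartite graph K_{⌊n/2⌋, ⌈n/2⌉}. For n = 484: ⌊484^2/4⌋ = ⌊234256/4⌋ = 58564. The extremal graph is K_{242, 242}, which has 242·242 = 58564 edges.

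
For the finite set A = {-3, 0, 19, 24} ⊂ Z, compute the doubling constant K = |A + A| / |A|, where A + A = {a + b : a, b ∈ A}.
K = |A + A| / |A| = 10/4 = 5/2

Enumerate A + A = {a + b : a, b ∈ A}. With |A| = 4, there are |A|^2 = 16 ordered sum pairs; collecting distinct values, A + A = {-6, -3, 0, 16, 19, 21, 24, 38, 43, 48}, so |A + A| = 10. Thus K = 10/4 = 5/2. For comparison, the minimum possible |A + A| over all 4-element sets is 2·4 − 1 = 7 (so min K = 7/4), attained only by arithmetic progressions.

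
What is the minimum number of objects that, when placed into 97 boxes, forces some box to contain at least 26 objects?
n = (26 − 1)·97 + 1 = 2426

By the generalised pigeonhole principle, to guarantee some box contains ≥ r objects we need more than (r − 1) · k objects total. Threshold: n = (r − 1) · k + 1. With r = 26 and k = 97: n = 25 · 97 + 1 = 2425 + 1 = 2426. For n = 2425 = 25 · 97, we can put exactly 25 objects in every box, avoiding 26 in any single one — so 2426 is tight.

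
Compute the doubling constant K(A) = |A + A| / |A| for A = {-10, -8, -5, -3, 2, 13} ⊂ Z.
K = |A + A| / |A| = 18/6 = 3

Enumerate A + A = {a + b : a, b ∈ A}. With |A| = 6, there are |A|^2 = 36 ordered sum pairs; collecting distinct values, A + A = {-20, -18, -16, -15, -13, -11, -10, -8, -6, -3, -1, 3, 4, 5, 8, 10, 15, 26}, so |A + A| = 18. Thus K = 18/6 = 3. For comparison, the minimum possible |A + A| over all 6-element sets is 2·6 − 1 = 11 (so min K = 11/6), attained only by arithmetic progressions.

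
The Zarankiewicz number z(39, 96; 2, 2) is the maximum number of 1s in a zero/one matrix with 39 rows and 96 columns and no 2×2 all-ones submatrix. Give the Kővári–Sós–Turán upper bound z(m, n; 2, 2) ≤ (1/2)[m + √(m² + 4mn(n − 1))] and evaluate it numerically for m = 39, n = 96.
z(39, 96; 2, 2) ≤ (1/2)[39 + √(39² + 4·39·96·95)] = (1/2)[39 + √1424241] = 616.2078

Kővári–Sós–Turán: let r_1, ..., r_39 be the row sums and z = Σ r_i the total number of 1s. Each pair of columns can share at most one row with both entries 1 (else a 2×2 all-ones block appears), so Σ_i C(r_i, 2) ≤ C(96, 2) = 4560. By convexity Σ_i C(r_i, 2) ≥ 39·C(z/39, 2) = z(z − 39)/(2·39), giving z² − 39z − 39·96·95 ≤ 0 and hence z ≤ (1/2)[39 + √(1521 + 4·355680)] = (1/2)[39 + √1424241] ≈ (1/2)(39 + 1193.4157) = 616.2078.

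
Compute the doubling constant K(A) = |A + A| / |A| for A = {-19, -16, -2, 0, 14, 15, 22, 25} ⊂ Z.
K = |A + A| / |A| = 33/8

Enumerate A + A = {a + b : a, b ∈ A}. With |A| = 8, there are |A|^2 = 64 ordered sum pairs; collecting distinct values, A + A = {-38, -35, -32, -21, -19, -18, -16, -5, -4, -2, -1, 0, 3, 6, 9, 12, 13, 14, 15, 20, 22, 23, 25, 28, 29, 30, 36, 37, 39, 40, 44, 47, 50}, so |A + A| = 33. Thus K = 33/8. For comparison, the minimum possible |A + A| over all 8-element sets is 2·8 − 1 = 15 (so min K = 15/8), attained only by arithmetic progressions.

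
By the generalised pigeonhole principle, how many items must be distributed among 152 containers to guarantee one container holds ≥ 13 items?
n = (13 − 1)·152 + 1 = 1825

By the generalised pigeonhole principle, to guarantee some box contains ≥ r objects we need more than (r − 1) · k objects total. Threshold: n = (r − 1) · k + 1. With r = 13 and k = 152: n = 12 · 152 + 1 = 1824 + 1 = 1825. For n = 1824 = 12 · 152, we can put exactly 12 objects in every box, avoiding 13 in any single one — so 1825 is tight.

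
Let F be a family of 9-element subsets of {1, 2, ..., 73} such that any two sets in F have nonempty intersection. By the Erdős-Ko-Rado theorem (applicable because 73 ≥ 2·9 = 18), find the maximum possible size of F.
max |F| = C(72, 8) = 11969016345

Erdős-Ko-Rado (1961): when n ≥ 2k, max |F| = C(n−1, k−1). The bound is attained by the star {A : i ∈ A} for any fixed i ∈ [n]. Here C(73−1, 9−1) = C(72, 8) = 11969016345.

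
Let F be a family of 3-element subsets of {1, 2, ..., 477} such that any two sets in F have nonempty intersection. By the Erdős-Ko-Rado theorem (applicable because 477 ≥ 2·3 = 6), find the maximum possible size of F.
max |F| = C(476, 2) = 113050

Erdős-Ko-Rado (1961): when n ≥ 2k, max |F| = C(n−1, k−1). The bound is attained by the star {A : i ∈ A} for any fixed i ∈ [n]. Here C(477−1, 3−1) = C(476, 2) = 113050.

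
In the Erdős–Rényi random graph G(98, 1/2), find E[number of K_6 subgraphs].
E[# K_6] = C(98, 6) · (1/2)^C(6, 2) = 1052618392 / 2^15 = 131577299/4096 ≈ 32123.364014

For each 6-subset S of vertices (there are C(98, 6) = 1052618392 such S), let X_S = 1 if S induces a K_6 (all C(6, 2) = 15 edges present). Then P(X_S = 1) = (1/2)^15 = 1/32768. By linearity of expectation, E[# K_6] = C(98, 6) · (1/2)^15 = 1052618392 / 32768 = 131577299/4096 ≈ 32123.364014.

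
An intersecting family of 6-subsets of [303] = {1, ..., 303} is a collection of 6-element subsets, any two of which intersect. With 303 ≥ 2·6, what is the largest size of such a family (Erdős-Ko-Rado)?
max |F| = C(302, 5) = 20248875010

The Erdős-Ko-Rado theorem states: for n ≥ 2k, an intersecting family of k-subsets of an n-element set has size at most C(n − 1, k − 1), with equality for 'star' families {A ⊆ [n] : |A| = k, i ∈ A} (fix an element i). For n = 303, k = 6: C(302, 5) = 20248875010.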